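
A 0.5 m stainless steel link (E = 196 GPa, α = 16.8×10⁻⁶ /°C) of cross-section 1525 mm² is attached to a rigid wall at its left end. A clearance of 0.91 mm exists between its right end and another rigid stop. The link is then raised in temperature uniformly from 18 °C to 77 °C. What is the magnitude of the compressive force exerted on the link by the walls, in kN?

P ≈ 0 kN

Free thermal elongation = αΔT L = 16.8×10⁻⁶ × 59 × 500 = 0.4956 mm.
This is smaller than the 0.91 mm clearance, so the link expands freely without reaching the stop — the stress is zero.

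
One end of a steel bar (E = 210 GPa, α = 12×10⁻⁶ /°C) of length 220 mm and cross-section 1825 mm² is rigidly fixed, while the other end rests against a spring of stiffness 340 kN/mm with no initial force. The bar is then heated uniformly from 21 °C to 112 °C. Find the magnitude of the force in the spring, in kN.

P ≈ 68.3 kN

Free thermal expansion: δ_free = αΔT L = 12×10⁻⁶ × 91 × 220 = 0.2402 mm.
With a force P in the spring, the elastic change of the bar is PL/(AE) and that of the spring is P/k; compatibility requires their sum to equal δ_free.
P [ L/(AE) + 1/k ] = δ_free → P [ 220/(1825×210×10³) + 1/(340×10³) ] = 0.2402.
P = 0.2402 / 3.515×10⁻⁶ = 68340 N.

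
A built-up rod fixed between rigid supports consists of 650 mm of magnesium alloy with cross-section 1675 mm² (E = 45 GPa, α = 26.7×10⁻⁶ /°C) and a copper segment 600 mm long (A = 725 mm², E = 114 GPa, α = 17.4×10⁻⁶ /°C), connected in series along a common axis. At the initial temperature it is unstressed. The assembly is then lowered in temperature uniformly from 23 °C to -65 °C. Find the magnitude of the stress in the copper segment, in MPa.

σ ≈ 212 MPa (tensile)

With the walls removed the bar would change length by δ_free = Σ αᵢΔT Lᵢ = 26.7×10⁻⁶×88×650 + 17.4×10⁻⁶×88×600 = 2.446 mm.
The rigid supports impose zero overall length change; the single axial force P common to all segments must satisfy P Σ Lᵢ/(AᵢEᵢ) = δ_free.
The series flexibility is Σ Lᵢ/(AᵢEᵢ) = 650/(1675×45×10³) + 600/(725×114×10³) = 1.588×10⁻⁵ mm/N.
Hence P = δ_free / Σ(L/AE) = 2.446/1.588×10⁻⁵ = 154 kN (tensile).
σ_{copper} = P / A = 154000 / 725 = 212.4 MPa.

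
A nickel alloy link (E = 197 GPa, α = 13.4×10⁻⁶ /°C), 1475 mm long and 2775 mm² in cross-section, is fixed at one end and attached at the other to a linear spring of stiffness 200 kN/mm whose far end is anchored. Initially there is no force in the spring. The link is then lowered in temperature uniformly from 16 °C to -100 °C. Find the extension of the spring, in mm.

δ ≈ 1.49 mm

The unrestrained thermal change is αΔT L = 13.4×10⁻⁶ × 116 × 1475 = 2.293 mm.
Let P be the tensile force in the spring. The link extends elastically by PL/(AE) and the spring stretches by P/k; together these equal δ_free.
So P = δ_free / [L/(AE) + 1/k] = 2.293 / [ 1475/(2775×197×10³) + 1/(200×10³) ].
P = 2.293 / 7.698×10⁻⁶ = 297800 N.
Spring extension = P/k = 297800/(200×10³) = 1.489 mm.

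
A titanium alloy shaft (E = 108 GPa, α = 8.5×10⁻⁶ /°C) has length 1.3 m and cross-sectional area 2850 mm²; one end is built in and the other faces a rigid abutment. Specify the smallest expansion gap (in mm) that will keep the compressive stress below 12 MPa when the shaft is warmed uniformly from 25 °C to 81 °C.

With no wall the shaft would lengthen by αΔT L = 8.5×10⁻⁶ × 56 × 1300 = 0.6188 mm.
At the allowable stress the elastic shortening the wall may impose is σL/E = 12 × 1300 / (108×10³) = 0.1444 mm.
So the gap has to take up the difference, g_min = δ_free − σL/E = 0.6188 − 0.1444 = 0.4744 mm.

g ≈ 0.474 mm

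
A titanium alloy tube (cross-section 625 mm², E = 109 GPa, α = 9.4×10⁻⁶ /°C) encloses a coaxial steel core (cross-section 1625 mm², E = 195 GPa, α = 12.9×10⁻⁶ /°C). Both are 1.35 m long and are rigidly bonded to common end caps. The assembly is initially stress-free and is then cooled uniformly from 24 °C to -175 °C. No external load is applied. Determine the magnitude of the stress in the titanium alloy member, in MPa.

Both members must finish at the same length. With the larger α, the steel tends to over-contract; the plates restrain it, putting the steel in tension and the titanium alloy in compression. With no external load the two internal forces are equal and opposite, magnitude P.
Equating the net (thermal + elastic) strains gives |α₁ − α₂|·ΔT = P·[1/(A₁E₁) + 1/(A₂E₂)].
|α₁ − α₂|·ΔT = 3.5×10⁻⁶ × 199 = 0.0006965.
1/(A₁E₁) + 1/(A₂E₂) = 1/(625×109×10³) + 1/(1625×195×10³) = 1.783×10⁻⁸ N⁻¹.
So P = 0.0006965 / 1.783×10⁻⁸ = 39.05 kN.
σ_{titanium alloy} = P/A₁ = 39050/625 = 62.48 MPa, compressive.

σ ≈ 62.5 MPa (compressive)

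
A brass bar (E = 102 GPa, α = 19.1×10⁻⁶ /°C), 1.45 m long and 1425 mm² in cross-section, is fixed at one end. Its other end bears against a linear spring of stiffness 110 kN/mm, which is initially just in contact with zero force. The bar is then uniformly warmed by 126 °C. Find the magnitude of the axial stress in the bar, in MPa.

σ ≈ 128 MPa (compressive)

If the spring were absent the bar would lengthen by αΔT L = 19.1×10⁻⁶ × 126 × 1450 = 3.49 mm.
Let P be the compressive force at the spring. The bar shortens elastically by PL/(AE) and the spring compresses by P/k; together these equal δ_free.
P [ L/(AE) + 1/k ] = δ_free → P [ 1450/(1425×102×10³) + 1/(110×10³) ] = 3.49.
P = 3.49 / 1.907×10⁻⁵ = 183000 N.
σ = P/A = 183000/1425 = 128.4 MPa.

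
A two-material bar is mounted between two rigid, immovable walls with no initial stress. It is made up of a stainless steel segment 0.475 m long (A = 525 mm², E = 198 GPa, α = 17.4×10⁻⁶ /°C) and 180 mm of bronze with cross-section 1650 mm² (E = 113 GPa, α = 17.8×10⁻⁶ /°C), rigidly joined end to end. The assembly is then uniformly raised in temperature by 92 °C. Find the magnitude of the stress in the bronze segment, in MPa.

σ ≈ 116 MPa (compressive)

If the supports were absent, the total length change would be Σ αᵢΔT Lᵢ = 17.4×10⁻⁶×92×475 + 17.8×10⁻⁶×92×180 = 1.055 mm.
Since the ends are fixed, an axial force P builds up, equal in every segment, with P · Σ Lᵢ/(AᵢEᵢ) = δ_free.
The series flexibility is Σ Lᵢ/(AᵢEᵢ) = 475/(525×198×10³) + 180/(1650×113×10³) = 5.535×10⁻⁶ mm/N.
So P = 1.055 / 5.535×10⁻⁶ = 190.6 kN, compressive.
σ_{bronze} = P / A = 190600 / 1650 = 115.5 MPa.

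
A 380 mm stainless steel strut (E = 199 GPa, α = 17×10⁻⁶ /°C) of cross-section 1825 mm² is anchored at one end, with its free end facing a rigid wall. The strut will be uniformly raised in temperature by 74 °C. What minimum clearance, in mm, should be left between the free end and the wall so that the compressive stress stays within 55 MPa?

g ≈ 0.373 mm

With no wall the strut would lengthen by αΔT L = 17×10⁻⁶ × 74 × 380 = 0.478 mm.
At the allowable stress the elastic shortening the wall may impose is σL/E = 55 × 380 / (199×10³) = 0.105 mm.
The gap must absorb the remainder: g_min = 0.478 − 0.105 = 0.373 mm.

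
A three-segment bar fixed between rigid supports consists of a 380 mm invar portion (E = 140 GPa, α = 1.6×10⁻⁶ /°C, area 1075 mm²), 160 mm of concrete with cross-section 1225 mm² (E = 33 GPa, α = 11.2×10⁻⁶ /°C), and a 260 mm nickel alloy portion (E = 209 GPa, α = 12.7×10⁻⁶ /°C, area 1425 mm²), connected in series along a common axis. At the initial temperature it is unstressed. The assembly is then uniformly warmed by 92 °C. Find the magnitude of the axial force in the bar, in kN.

With the walls removed the bar would change length by δ_free = Σ αᵢΔT Lᵢ = 1.6×10⁻⁶×92×380 + 11.2×10⁻⁶×92×160 + 12.7×10⁻⁶×92×260 = 0.5246 mm.
The rigid supports impose zero overall length change; the single axial force P common to all segments must satisfy P Σ Lᵢ/(AᵢEᵢ) = δ_free.
Σ Lᵢ/(AᵢEᵢ) = 380/(1075×140×10³) + 160/(1225×33×10³) + 260/(1425×209×10³) = 7.356×10⁻⁶ mm/N.
So P = 0.5246 / 7.356×10⁻⁶ = 71.32 kN, compressive.

P ≈ 71.3 kN (compressive)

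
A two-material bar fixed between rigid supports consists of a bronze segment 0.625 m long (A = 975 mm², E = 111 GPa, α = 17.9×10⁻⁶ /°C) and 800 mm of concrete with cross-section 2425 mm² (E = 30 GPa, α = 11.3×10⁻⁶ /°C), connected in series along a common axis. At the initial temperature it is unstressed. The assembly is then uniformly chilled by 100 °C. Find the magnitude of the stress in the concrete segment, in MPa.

σ ≈ 49.7 MPa (tensile)

With the walls removed the bar would change length by δ_free = Σ αᵢΔT Lᵢ = 17.9×10⁻⁶×100×625 + 11.3×10⁻⁶×100×800 = 2.023 mm.
The rigid supports impose zero overall length change; the single axial force P common to all segments must satisfy P Σ Lᵢ/(AᵢEᵢ) = δ_free.
The series flexibility is Σ Lᵢ/(AᵢEᵢ) = 625/(975×111×10³) + 800/(2425×30×10³) = 1.677×10⁻⁵ mm/N.
P = 2.023 / 1.677×10⁻⁵ = 120600 N = 120.6 kN, tensile.
σ_{concrete} = P / A = 120600 / 2425 = 49.73 MPa.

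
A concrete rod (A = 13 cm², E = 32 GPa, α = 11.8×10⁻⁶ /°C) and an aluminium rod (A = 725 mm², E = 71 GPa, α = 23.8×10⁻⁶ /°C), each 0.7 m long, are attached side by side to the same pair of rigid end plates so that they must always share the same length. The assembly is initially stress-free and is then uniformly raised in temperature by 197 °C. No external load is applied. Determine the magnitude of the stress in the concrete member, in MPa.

σ ≈ 41.8 MPa (tensile)

Both members must finish at the same length. With the larger α, the aluminium tends to over-expand; the plates restrain it, putting the aluminium in compression and the concrete in tension. With no external load the two internal forces are equal and opposite, magnitude P.
Setting the final lengths equal and cancelling L: (α₁ − α₂)ΔT = P/(A₁E₁) + P/(A₂E₂).
|α₁ − α₂|·ΔT = 12×10⁻⁶ × 197 = 0.002364.
1/(A₁E₁) + 1/(A₂E₂) = 1/(1300×32×10³) + 1/(725×71×10³) = 4.347×10⁻⁸ N⁻¹.
P = 0.002364 / 4.347×10⁻⁸ = 54390 N = 54.39 kN.
σ_{concrete} = P/A₁ = 54390/1300 = 41.84 MPa, tensile.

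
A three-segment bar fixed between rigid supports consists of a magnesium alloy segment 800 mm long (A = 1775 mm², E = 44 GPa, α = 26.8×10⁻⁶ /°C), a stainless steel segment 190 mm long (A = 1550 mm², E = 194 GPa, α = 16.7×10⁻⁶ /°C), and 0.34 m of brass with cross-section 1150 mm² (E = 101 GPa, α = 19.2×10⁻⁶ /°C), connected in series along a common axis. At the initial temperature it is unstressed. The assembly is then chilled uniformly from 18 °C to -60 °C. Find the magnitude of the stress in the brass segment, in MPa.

σ ≈ 153 MPa (tensile)

With the walls removed the bar would change length by δ_free = Σ αᵢΔT Lᵢ = 26.8×10⁻⁶×78×800 + 16.7×10⁻⁶×78×190 + 19.2×10⁻⁶×78×340 = 2.429 mm.
The walls prevent any net length change, so an axial force P (same in every segment) develops. Compatibility: P · Σ Lᵢ/(AᵢEᵢ) = δ_free.
Σ Lᵢ/(AᵢEᵢ) = 800/(1775×44×10³) + 190/(1550×194×10³) + 340/(1150×101×10³) = 1.38×10⁻⁵ mm/N.
P = 2.429 / 1.38×10⁻⁵ = 176000 N = 176 kN, tensile.
σ_{brass} = P / A = 176000 / 1150 = 153 MPa.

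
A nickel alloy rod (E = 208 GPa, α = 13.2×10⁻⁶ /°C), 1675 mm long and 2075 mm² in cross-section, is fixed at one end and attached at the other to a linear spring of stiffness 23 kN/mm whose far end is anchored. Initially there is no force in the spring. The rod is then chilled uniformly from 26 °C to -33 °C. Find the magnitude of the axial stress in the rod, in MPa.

Free thermal contraction: δ_free = αΔT L = 13.2×10⁻⁶ × 59 × 1675 = 1.304 mm.
With a force P in the spring, the elastic change of the rod is PL/(AE) and that of the spring is P/k; compatibility requires their sum to equal δ_free.
So P = δ_free / [L/(AE) + 1/k] = 1.304 / [ 1675/(2075×208×10³) + 1/(23×10³) ].
P = 1.304 / 4.736×10⁻⁵ = 27540 N.
σ = P/A = 27540/2075 = 13.27 MPa.

σ ≈ 13.3 MPa (tensile)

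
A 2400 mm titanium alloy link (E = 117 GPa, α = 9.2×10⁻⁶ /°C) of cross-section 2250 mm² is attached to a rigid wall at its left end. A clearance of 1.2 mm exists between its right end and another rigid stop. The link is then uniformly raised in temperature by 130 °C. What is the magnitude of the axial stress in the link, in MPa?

If the wall were absent the link would grow by αΔT L = 9.2×10⁻⁶ × 130 × 2400 = 2.87 mm.
This exceeds the 1.2 mm gap, so the wall pushes back. The portion of expansion that must be recovered elastically is δ_free − gap = 2.87 − 1.2 = 1.67 mm.
Compatibility: PL/(AE) = 1.67 mm, so σ = P/A = E × (1.67/2400) = 81.43 MPa.

σ ≈ 81.4 MPa (compressive)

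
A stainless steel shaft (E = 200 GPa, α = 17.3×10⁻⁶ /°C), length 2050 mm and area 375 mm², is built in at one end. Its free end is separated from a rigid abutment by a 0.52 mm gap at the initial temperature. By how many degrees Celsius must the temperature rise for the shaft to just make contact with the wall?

The gap closes when αΔT L = 0.52 mm, since the shaft is still unstressed at that instant.
ΔT = 0.52 / (17.3×10⁻⁶ × 2050) = 14.66 °C.

ΔT ≈ 14.7 °C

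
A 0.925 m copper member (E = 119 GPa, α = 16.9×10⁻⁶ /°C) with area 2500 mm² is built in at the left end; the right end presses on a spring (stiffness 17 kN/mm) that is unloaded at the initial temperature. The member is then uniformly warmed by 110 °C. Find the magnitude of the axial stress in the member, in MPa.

σ ≈ 11.1 MPa (compressive)

If the spring were absent the member would lengthen by αΔT L = 16.9×10⁻⁶ × 110 × 925 = 1.72 mm.
With a force P in the spring, the elastic change of the member is PL/(AE) and that of the spring is P/k; compatibility requires their sum to equal δ_free.
P [ L/(AE) + 1/k ] = δ_free → P [ 925/(2500×119×10³) + 1/(17×10³) ] = 1.72.
P = 1.72 / 6.193×10⁻⁵ = 27770 N.
σ = P/A = 27770/2500 = 11.11 MPa.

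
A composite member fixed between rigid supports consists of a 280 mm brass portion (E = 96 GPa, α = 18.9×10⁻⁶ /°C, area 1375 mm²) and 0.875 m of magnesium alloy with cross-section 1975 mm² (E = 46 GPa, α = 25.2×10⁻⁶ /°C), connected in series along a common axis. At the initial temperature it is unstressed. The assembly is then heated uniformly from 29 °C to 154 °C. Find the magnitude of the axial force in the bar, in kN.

With the walls removed the bar would change length by δ_free = Σ αᵢΔT Lᵢ = 18.9×10⁻⁶×125×280 + 25.2×10⁻⁶×125×875 = 3.418 mm.
The rigid supports impose zero overall length change; the single axial force P common to all segments must satisfy P Σ Lᵢ/(AᵢEᵢ) = δ_free.
Σ Lᵢ/(AᵢEᵢ) = 280/(1375×96×10³) + 875/(1975×46×10³) = 1.175×10⁻⁵ mm/N.
Hence P = δ_free / Σ(L/AE) = 3.418/1.175×10⁻⁵ = 290.8 kN (compressive).

P ≈ 291 kN (compressive)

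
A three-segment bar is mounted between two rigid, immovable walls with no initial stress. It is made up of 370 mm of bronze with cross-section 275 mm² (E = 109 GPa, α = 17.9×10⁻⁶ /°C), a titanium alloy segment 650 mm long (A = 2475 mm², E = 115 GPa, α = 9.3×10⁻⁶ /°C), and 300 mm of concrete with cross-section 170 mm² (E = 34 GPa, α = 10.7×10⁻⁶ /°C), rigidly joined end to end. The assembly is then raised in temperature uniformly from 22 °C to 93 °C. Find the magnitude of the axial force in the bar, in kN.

With the walls removed the bar would change length by δ_free = Σ αᵢΔT Lᵢ = 17.9×10⁻⁶×71×370 + 9.3×10⁻⁶×71×650 + 10.7×10⁻⁶×71×300 = 1.127 mm.
The walls prevent any net length change, so an axial force P (same in every segment) develops. Compatibility: P · Σ Lᵢ/(AᵢEᵢ) = δ_free.
The series flexibility is Σ Lᵢ/(AᵢEᵢ) = 370/(275×109×10³) + 650/(2475×115×10³) + 300/(170×34×10³) = 6.653×10⁻⁵ mm/N.
P = 1.127 / 6.653×10⁻⁵ = 16940 N = 16.94 kN, compressive.

P ≈ 16.9 kN (compressive)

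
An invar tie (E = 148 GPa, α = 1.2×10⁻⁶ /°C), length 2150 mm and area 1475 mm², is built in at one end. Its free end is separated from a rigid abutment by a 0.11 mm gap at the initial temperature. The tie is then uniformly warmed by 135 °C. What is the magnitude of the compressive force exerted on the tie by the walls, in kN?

P ≈ 24.2 kN

Unrestrained expansion: δ_free = αΔT L = 1.2×10⁻⁶ × 135 × 2150 = 0.3483 mm.
After closing the 0.11 mm clearance, 0.3483 − 0.11 = 0.2383 mm of expansion remains to be suppressed by the wall.
So σ = E(δ_free − g)/L = 148×10³ × 0.2383/2150 = 16.4 MPa.
Force on the wall = σA = 16.4 × 1475 mm² = 24.2 kN.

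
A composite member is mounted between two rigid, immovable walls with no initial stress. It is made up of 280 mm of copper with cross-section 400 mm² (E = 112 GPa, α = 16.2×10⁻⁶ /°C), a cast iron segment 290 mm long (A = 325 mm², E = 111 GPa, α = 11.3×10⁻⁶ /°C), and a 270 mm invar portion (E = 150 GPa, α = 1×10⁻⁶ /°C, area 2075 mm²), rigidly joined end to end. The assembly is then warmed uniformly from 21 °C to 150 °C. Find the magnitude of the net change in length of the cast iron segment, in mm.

If the supports were absent, the total length change would be Σ αᵢΔT Lᵢ = 16.2×10⁻⁶×129×280 + 11.3×10⁻⁶×129×290 + 1×10⁻⁶×129×270 = 1.043 mm.
Since the ends are fixed, an axial force P builds up, equal in every segment, with P · Σ Lᵢ/(AᵢEᵢ) = δ_free.
Σ Lᵢ/(AᵢEᵢ) = 280/(400×112×10³) + 290/(325×111×10³) + 270/(2075×150×10³) = 1.516×10⁻⁵ mm/N.
P = 1.043 / 1.516×10⁻⁵ = 68800 N = 68.8 kN, compressive.
For the cast iron segment, free thermal change = 11.3×10⁻⁶×129×290 = 0.4227 mm and elastic change from P = 68800×290/(325×111×10³) = 0.553 mm; these oppose, so the net change is 0.13 mm (segment shortens).

|ΔL| ≈ 0.13 mm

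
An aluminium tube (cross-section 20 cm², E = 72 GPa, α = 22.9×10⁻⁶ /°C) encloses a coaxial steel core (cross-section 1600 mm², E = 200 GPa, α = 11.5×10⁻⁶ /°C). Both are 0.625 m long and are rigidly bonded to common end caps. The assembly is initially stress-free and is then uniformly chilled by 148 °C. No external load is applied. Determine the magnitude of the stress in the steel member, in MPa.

σ ≈ 105 MPa (compressive)

Equilibrium of a rigid end plate with no external load gives equal and opposite internal forces ±P in the two members. Since α_{aluminium} > α_{steel}, cooling drives the aluminium into tension and the steel into compression.
Compatibility of the two members (thermal + elastic change equal): (α₁ − α₂)ΔT = P·[1/(A₁E₁) + 1/(A₂E₂)].
|α₁ − α₂|·ΔT = 11.4×10⁻⁶ × 148 = 0.001687.
1/(A₁E₁) + 1/(A₂E₂) = 1/(2000×72×10³) + 1/(1600×200×10³) = 1.007×10⁻⁸ N⁻¹.
So P = 0.001687 / 1.007×10⁻⁸ = 167.6 kN.
σ_{steel} = P/A₂ = 167600/1600 = 104.7 MPa, compressive.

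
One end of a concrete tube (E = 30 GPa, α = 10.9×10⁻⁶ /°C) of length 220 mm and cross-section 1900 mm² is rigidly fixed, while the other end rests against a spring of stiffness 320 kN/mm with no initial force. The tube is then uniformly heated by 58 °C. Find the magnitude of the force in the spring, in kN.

P ≈ 19.9 kN

The unrestrained thermal change is αΔT L = 10.9×10⁻⁶ × 58 × 220 = 0.1391 mm.
Let P be the compressive force at the spring. The tube shortens elastically by PL/(AE) and the spring compresses by P/k; together these equal δ_free.
So P = δ_free / [L/(AE) + 1/k] = 0.1391 / [ 220/(1900×30×10³) + 1/(320×10³) ].
P = 0.1391 / 6.985×10⁻⁶ = 19910 N.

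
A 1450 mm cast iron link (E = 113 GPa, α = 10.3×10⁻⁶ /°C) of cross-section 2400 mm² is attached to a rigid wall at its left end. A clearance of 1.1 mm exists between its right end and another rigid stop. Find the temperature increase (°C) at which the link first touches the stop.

ΔT ≈ 73.7 °C

Contact occurs when the free expansion equals the gap: αΔT L = 1.1 mm.
ΔT = 1.1 / (10.3×10⁻⁶ × 1450) = 73.65 °C.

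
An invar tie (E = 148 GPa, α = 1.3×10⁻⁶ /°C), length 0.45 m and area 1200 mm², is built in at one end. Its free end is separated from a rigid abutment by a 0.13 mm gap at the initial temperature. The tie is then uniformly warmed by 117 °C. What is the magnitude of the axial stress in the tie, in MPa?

σ ≈ 0 MPa

If the wall were absent the tie would grow by αΔT L = 1.3×10⁻⁶ × 117 × 450 = 0.06845 mm.
Since δ_free = 0.0684 mm is less than the 0.13 mm gap, the tie never touches the wall. No axial force develops.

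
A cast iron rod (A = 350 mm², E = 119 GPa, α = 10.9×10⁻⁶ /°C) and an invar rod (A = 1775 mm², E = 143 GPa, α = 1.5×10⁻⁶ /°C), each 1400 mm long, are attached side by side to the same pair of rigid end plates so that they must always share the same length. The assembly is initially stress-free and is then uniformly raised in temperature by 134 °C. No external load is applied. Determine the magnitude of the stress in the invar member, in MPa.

σ ≈ 25.4 MPa (tensile)

Equilibrium of a rigid end plate with no external load gives equal and opposite internal forces ±P in the two members. Since α_{cast iron} > α_{invar}, heating drives the cast iron into compression and the invar into tension.
Compatibility of the two members (thermal + elastic change equal): (α₁ − α₂)ΔT = P·[1/(A₁E₁) + 1/(A₂E₂)].
|α₁ − α₂|·ΔT = 9.4×10⁻⁶ × 134 = 0.00126.
1/(A₁E₁) + 1/(A₂E₂) = 1/(350×119×10³) + 1/(1775×143×10³) = 2.795×10⁻⁸ N⁻¹.
So P = 0.00126 / 2.795×10⁻⁸ = 45.07 kN.
σ_{invar} = P/A₂ = 45070/1775 = 25.39 MPa, tensile.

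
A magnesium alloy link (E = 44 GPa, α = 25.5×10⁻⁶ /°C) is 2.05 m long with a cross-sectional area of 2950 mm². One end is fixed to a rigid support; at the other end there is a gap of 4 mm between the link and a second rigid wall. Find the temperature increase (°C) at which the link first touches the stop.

Contact occurs when the free expansion equals the gap: αΔT L = 4 mm.
So ΔT = g/(αL) = 4/(25.5×10⁻⁶ × 2050) = 76.52 °C.

ΔT ≈ 76.5 °C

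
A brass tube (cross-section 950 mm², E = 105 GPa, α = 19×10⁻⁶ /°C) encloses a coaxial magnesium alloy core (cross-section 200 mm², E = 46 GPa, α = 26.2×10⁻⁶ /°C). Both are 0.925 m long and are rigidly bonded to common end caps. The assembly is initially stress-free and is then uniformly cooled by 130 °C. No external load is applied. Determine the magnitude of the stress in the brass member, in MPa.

Both members must finish at the same length. With the larger α, the magnesium alloy tends to over-contract; the plates restrain it, putting the magnesium alloy in tension and the brass in compression. With no external load the two internal forces are equal and opposite, magnitude P.
Setting the final lengths equal and cancelling L: (α₁ − α₂)ΔT = P/(A₁E₁) + P/(A₂E₂).
|α₁ − α₂|·ΔT = 7.2×10⁻⁶ × 130 = 0.000936.
1/(A₁E₁) + 1/(A₂E₂) = 1/(950×105×10³) + 1/(200×46×10³) = 1.187×10⁻⁷ N⁻¹.
P = 0.000936 / 1.187×10⁻⁷ = 7884 N = 7.884 kN.
σ_{brass} = P/A₁ = 7884/950 = 8.299 MPa, compressive.

σ ≈ 8.3 MPa (compressive)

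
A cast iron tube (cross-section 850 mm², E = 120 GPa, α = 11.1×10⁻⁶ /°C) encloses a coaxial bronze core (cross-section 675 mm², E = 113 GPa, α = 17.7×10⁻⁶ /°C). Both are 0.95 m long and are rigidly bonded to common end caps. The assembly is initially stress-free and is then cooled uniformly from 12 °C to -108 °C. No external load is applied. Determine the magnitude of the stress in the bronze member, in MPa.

σ ≈ 51.2 MPa (tensile)

Equilibrium of a rigid end plate with no external load gives equal and opposite internal forces ±P in the two members. Since α_{bronze} > α_{cast iron}, cooling drives the bronze into tension and the cast iron into compression.
Equating the net (thermal + elastic) strains gives |α₁ − α₂|·ΔT = P·[1/(A₁E₁) + 1/(A₂E₂)].
|α₁ − α₂|·ΔT = 6.6×10⁻⁶ × 120 = 0.000792.
1/(A₁E₁) + 1/(A₂E₂) = 1/(850×120×10³) + 1/(675×113×10³) = 2.291×10⁻⁸ N⁻¹.
So P = 0.000792 / 2.291×10⁻⁸ = 34.56 kN.
σ_{bronze} = P/A₂ = 34560/675 = 51.21 MPa, tensile.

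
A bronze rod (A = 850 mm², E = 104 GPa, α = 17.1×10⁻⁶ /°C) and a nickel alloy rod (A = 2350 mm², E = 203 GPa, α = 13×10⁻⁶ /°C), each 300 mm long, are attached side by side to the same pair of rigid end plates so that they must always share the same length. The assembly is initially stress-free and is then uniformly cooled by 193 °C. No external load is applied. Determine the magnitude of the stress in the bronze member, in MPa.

σ ≈ 69.4 MPa (tensile)

Both members must finish at the same length. With the larger α, the bronze tends to over-contract; the plates restrain it, putting the bronze in tension and the nickel alloy in compression. With no external load the two internal forces are equal and opposite, magnitude P.
Equating the net (thermal + elastic) strains gives |α₁ − α₂|·ΔT = P·[1/(A₁E₁) + 1/(A₂E₂)].
|α₁ − α₂|·ΔT = 4.1×10⁻⁶ × 193 = 0.0007913.
1/(A₁E₁) + 1/(A₂E₂) = 1/(850×104×10³) + 1/(2350×203×10³) = 1.341×10⁻⁸ N⁻¹.
So P = 0.0007913 / 1.341×10⁻⁸ = 59.02 kN.
σ_{bronze} = P/A₁ = 59020/850 = 69.43 MPa, tensile.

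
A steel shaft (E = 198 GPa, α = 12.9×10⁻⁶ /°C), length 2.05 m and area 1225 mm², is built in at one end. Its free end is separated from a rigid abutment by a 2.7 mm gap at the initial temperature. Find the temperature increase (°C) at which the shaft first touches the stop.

Contact occurs when the free expansion equals the gap: αΔT L = 2.7 mm.
So ΔT = g/(αL) = 2.7/(12.9×10⁻⁶ × 2050) = 102.1 °C.

ΔT ≈ 102 °C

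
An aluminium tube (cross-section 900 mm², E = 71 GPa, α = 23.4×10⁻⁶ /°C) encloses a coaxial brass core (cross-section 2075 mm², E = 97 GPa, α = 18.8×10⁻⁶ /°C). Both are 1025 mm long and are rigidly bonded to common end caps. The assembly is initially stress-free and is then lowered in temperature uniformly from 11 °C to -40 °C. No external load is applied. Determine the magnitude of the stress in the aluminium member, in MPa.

σ ≈ 12.6 MPa (tensile)

Both members must finish at the same length. With the larger α, the aluminium tends to over-contract; the plates restrain it, putting the aluminium in tension and the brass in compression. With no external load the two internal forces are equal and opposite, magnitude P.
Compatibility of the two members (thermal + elastic change equal): (α₁ − α₂)ΔT = P·[1/(A₁E₁) + 1/(A₂E₂)].
|α₁ − α₂|·ΔT = 4.6×10⁻⁶ × 51 = 0.0002346.
1/(A₁E₁) + 1/(A₂E₂) = 1/(900×71×10³) + 1/(2075×97×10³) = 2.062×10⁻⁸ N⁻¹.
P = 0.0002346 / 2.062×10⁻⁸ = 11380 N = 11.38 kN.
σ_{aluminium} = P/A₁ = 11380/900 = 12.64 MPa, tensile.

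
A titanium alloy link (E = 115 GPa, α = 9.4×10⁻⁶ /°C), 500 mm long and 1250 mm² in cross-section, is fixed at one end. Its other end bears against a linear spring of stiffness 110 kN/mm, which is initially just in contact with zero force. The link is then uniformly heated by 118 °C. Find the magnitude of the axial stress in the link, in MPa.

Free thermal expansion: δ_free = αΔT L = 9.4×10⁻⁶ × 118 × 500 = 0.5546 mm.
With a force P in the spring, the elastic change of the link is PL/(AE) and that of the spring is P/k; compatibility requires their sum to equal δ_free.
P [ L/(AE) + 1/k ] = δ_free → P [ 500/(1250×115×10³) + 1/(110×10³) ] = 0.5546.
P = 0.5546 / 1.257×10⁻⁵ = 44120 N.
σ = P/A = 44120/1250 = 35.3 MPa.

σ ≈ 35.3 MPa (compressive)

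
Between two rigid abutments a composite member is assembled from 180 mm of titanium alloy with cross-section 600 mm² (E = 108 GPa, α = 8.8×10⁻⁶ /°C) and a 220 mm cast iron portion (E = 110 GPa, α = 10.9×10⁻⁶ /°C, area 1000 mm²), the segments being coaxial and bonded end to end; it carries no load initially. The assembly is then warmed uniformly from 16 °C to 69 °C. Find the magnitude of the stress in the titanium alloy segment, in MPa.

σ ≈ 73.6 MPa (compressive)

Free thermal expansion of the whole bar: Σ αᵢΔT Lᵢ = 8.8×10⁻⁶×53×180 + 10.9×10⁻⁶×53×220 = 0.211 mm.
The walls prevent any net length change, so an axial force P (same in every segment) develops. Compatibility: P · Σ Lᵢ/(AᵢEᵢ) = δ_free.
The series flexibility is Σ Lᵢ/(AᵢEᵢ) = 180/(600×108×10³) + 220/(1000×110×10³) = 4.778×10⁻⁶ mm/N.
Hence P = δ_free / Σ(L/AE) = 0.211/4.778×10⁻⁶ = 44.17 kN (compressive).
σ_{titanium alloy} = P / A = 44170 / 600 = 73.62 MPa.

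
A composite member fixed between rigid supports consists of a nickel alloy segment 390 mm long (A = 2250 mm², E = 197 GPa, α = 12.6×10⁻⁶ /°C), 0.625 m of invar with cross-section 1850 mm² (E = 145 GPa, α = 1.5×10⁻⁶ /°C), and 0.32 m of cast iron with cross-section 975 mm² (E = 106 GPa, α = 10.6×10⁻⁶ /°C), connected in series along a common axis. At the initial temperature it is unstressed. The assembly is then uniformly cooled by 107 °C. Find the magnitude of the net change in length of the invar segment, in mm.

Free thermal contraction of the whole bar: Σ αᵢΔT Lᵢ = 12.6×10⁻⁶×107×390 + 1.5×10⁻⁶×107×625 + 10.6×10⁻⁶×107×320 = 0.9891 mm.
Since the ends are fixed, an axial force P builds up, equal in every segment, with P · Σ Lᵢ/(AᵢEᵢ) = δ_free.
Σ Lᵢ/(AᵢEᵢ) = 390/(2250×197×10³) + 625/(1850×145×10³) + 320/(975×106×10³) = 6.306×10⁻⁶ mm/N.
So P = 0.9891 / 6.306×10⁻⁶ = 156.8 kN, tensile.
For the invar segment, free thermal change = 1.5×10⁻⁶×107×625 = 0.1003 mm and elastic change from P = 156800×625/(1850×145×10³) = 0.3654 mm; these oppose, so the net change is 0.265 mm (segment lengthens).

|ΔL| ≈ 0.265 mm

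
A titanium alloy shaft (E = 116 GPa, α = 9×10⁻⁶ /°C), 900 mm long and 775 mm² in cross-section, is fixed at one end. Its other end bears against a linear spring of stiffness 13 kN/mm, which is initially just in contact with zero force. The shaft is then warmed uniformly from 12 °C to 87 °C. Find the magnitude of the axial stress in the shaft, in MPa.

σ ≈ 9.02 MPa (compressive)

If the spring were absent the shaft would lengthen by αΔT L = 9×10⁻⁶ × 75 × 900 = 0.6075 mm.
Let P be the compressive force at the spring. The shaft shortens elastically by PL/(AE) and the spring compresses by P/k; together these equal δ_free.
So P = δ_free / [L/(AE) + 1/k] = 0.6075 / [ 900/(775×116×10³) + 1/(13×10³) ].
P = 0.6075 / 8.693×10⁻⁵ = 6988 N.
σ = P/A = 6988/775 = 9.017 MPa.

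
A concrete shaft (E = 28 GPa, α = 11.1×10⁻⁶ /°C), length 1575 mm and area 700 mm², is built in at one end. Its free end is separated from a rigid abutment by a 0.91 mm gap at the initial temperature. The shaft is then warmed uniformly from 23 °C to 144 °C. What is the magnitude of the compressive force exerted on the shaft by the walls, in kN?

P ≈ 15 kN

Free thermal elongation = αΔT L = 11.1×10⁻⁶ × 121 × 1575 = 2.115 mm.
The gap closes (δ_free > 0.91 mm) and the wall then resists a further 2.115 − 0.91 = 1.205 mm of expansion.
So σ = E(δ_free − g)/L = 28×10³ × 1.205/1575 = 21.43 MPa.
P = σA = 21.43 × 700 = 15 kN.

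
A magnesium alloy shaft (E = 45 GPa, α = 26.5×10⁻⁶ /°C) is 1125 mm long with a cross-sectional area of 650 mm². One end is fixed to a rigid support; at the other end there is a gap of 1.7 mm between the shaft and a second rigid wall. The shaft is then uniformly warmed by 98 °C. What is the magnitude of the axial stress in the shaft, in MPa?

If the wall were absent the shaft would grow by αΔT L = 26.5×10⁻⁶ × 98 × 1125 = 2.922 mm.
After closing the 1.7 mm clearance, 2.922 − 1.7 = 1.222 mm of expansion remains to be suppressed by the wall.
So σ = E(δ_free − g)/L = 45×10³ × 1.222/1125 = 48.86 MPa.

σ ≈ 48.9 MPa (compressive)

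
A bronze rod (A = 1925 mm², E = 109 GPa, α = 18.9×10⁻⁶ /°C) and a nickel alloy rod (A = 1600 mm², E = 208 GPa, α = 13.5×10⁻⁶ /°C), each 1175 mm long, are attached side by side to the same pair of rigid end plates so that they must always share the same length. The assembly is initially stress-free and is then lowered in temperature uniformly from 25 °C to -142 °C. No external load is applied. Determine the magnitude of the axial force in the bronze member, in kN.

P ≈ 116 kN (tensile in the bronze)

Both members must finish at the same length. With the larger α, the bronze tends to over-contract; the plates restrain it, putting the bronze in tension and the nickel alloy in compression. With no external load the two internal forces are equal and opposite, magnitude P.
Setting the final lengths equal and cancelling L: (α₁ − α₂)ΔT = P/(A₁E₁) + P/(A₂E₂).
|α₁ − α₂|·ΔT = 5.4×10⁻⁶ × 167 = 0.0009018.
1/(A₁E₁) + 1/(A₂E₂) = 1/(1925×109×10³) + 1/(1600×208×10³) = 7.771×10⁻⁹ N⁻¹.
So P = 0.0009018 / 7.771×10⁻⁹ = 116.1 kN.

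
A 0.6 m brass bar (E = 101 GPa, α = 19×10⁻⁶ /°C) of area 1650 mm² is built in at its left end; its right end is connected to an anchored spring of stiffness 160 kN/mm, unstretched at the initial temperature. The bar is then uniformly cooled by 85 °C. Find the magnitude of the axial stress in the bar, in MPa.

If the spring were absent the bar would shorten by αΔT L = 19×10⁻⁶ × 85 × 600 = 0.969 mm.
With a force P in the spring, the elastic change of the bar is PL/(AE) and that of the spring is P/k; compatibility requires their sum to equal δ_free.
So P = δ_free / [L/(AE) + 1/k] = 0.969 / [ 600/(1650×101×10³) + 1/(160×10³) ].
P = 0.969 / 9.85×10⁻⁶ = 98370 N.
σ = P/A = 98370/1650 = 59.62 MPa.

σ ≈ 59.6 MPa (tensile)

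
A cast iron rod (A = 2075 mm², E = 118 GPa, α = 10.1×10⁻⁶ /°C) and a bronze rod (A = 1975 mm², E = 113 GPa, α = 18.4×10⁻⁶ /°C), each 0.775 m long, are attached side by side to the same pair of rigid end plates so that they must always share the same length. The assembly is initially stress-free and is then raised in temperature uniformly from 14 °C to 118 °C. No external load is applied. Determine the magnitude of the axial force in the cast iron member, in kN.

Equilibrium of a rigid end plate with no external load gives equal and opposite internal forces ±P in the two members. Since α_{bronze} > α_{cast iron}, heating drives the bronze into compression and the cast iron into tension.
Equating the net (thermal + elastic) strains gives |α₁ − α₂|·ΔT = P·[1/(A₁E₁) + 1/(A₂E₂)].
|α₁ − α₂|·ΔT = 8.3×10⁻⁶ × 104 = 0.0008632.
1/(A₁E₁) + 1/(A₂E₂) = 1/(2075×118×10³) + 1/(1975×113×10³) = 8.565×10⁻⁹ N⁻¹.
P = 0.0008632 / 8.565×10⁻⁹ = 100800 N = 100.8 kN.

P ≈ 101 kN (tensile in the cast iron)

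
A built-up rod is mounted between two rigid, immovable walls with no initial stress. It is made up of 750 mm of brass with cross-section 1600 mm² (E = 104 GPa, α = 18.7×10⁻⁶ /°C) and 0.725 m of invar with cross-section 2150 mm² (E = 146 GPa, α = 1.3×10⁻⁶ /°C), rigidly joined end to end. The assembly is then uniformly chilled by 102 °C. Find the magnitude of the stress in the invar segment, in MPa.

σ ≈ 104 MPa (tensile)

Free thermal contraction of the whole bar: Σ αᵢΔT Lᵢ = 18.7×10⁻⁶×102×750 + 1.3×10⁻⁶×102×725 = 1.527 mm.
The rigid supports impose zero overall length change; the single axial force P common to all segments must satisfy P Σ Lᵢ/(AᵢEᵢ) = δ_free.
Σ Lᵢ/(AᵢEᵢ) = 750/(1600×104×10³) + 725/(2150×146×10³) = 6.817×10⁻⁶ mm/N.
Hence P = δ_free / Σ(L/AE) = 1.527/6.817×10⁻⁶ = 224 kN (tensile).
σ_{invar} = P / A = 224000 / 2150 = 104.2 MPa.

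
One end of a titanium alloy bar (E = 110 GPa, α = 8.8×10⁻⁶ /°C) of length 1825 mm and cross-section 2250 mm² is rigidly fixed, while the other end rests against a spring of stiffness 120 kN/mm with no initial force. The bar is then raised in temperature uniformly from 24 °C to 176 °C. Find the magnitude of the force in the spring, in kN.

If the spring were absent the bar would lengthen by αΔT L = 8.8×10⁻⁶ × 152 × 1825 = 2.441 mm.
With a force P in the spring, the elastic change of the bar is PL/(AE) and that of the spring is P/k; compatibility requires their sum to equal δ_free.
So P = δ_free / [L/(AE) + 1/k] = 2.441 / [ 1825/(2250×110×10³) + 1/(120×10³) ].
P = 2.441 / 1.571×10⁻⁵ = 155400 N.

P ≈ 155 kN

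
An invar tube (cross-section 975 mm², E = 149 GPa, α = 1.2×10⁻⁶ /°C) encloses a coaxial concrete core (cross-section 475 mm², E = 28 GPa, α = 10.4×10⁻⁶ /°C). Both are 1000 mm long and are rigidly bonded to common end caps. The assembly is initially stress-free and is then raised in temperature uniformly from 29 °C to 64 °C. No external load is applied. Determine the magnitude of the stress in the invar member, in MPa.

Equilibrium of a rigid end plate with no external load gives equal and opposite internal forces ±P in the two members. Since α_{concrete} > α_{invar}, heating drives the concrete into compression and the invar into tension.
Equating the net (thermal + elastic) strains gives |α₁ − α₂|·ΔT = P·[1/(A₁E₁) + 1/(A₂E₂)].
|α₁ − α₂|·ΔT = 9.2×10⁻⁶ × 35 = 0.000322.
1/(A₁E₁) + 1/(A₂E₂) = 1/(975×149×10³) + 1/(475×28×10³) = 8.207×10⁻⁸ N⁻¹.
So P = 0.000322 / 8.207×10⁻⁸ = 3.923 kN.
σ_{invar} = P/A₁ = 3923/975 = 4.024 MPa, tensile.

σ ≈ 4.02 MPa (tensile)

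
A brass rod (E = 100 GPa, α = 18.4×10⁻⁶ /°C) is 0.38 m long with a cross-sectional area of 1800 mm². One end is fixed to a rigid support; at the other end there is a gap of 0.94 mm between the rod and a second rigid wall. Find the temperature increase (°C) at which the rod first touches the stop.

ΔT ≈ 134 °C

Contact occurs when the free expansion equals the gap: αΔT L = 0.94 mm.
So ΔT = g/(αL) = 0.94/(18.4×10⁻⁶ × 380) = 134.4 °C.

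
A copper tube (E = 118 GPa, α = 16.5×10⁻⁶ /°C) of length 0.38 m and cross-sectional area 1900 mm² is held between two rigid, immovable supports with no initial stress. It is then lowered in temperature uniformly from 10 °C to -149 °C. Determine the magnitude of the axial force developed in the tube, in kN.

Full restraint means ε = 0, so the stress is σ = EαΔT = 118×10³ × 16.5×10⁻⁶ × 159 = 309.6 MPa.
P = AEαΔT = 1900 × 118×10³ × 16.5×10⁻⁶ × 159 = 588.2 kN (tensile).

P ≈ 588 kN (tensile)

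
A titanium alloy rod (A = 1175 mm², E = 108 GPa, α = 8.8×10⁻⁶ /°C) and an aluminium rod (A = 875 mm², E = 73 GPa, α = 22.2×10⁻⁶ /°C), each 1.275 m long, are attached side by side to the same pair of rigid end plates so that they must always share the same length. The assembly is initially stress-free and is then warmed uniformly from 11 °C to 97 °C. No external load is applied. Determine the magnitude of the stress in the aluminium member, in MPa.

σ ≈ 56 MPa (compressive)

Equilibrium of a rigid end plate with no external load gives equal and opposite internal forces ±P in the two members. Since α_{aluminium} > α_{titanium alloy}, heating drives the aluminium into compression and the titanium alloy into tension.
Equating the net (thermal + elastic) strains gives |α₁ − α₂|·ΔT = P·[1/(A₁E₁) + 1/(A₂E₂)].
|α₁ − α₂|·ΔT = 13.4×10⁻⁶ × 86 = 0.001152.
1/(A₁E₁) + 1/(A₂E₂) = 1/(1175×108×10³) + 1/(875×73×10³) = 2.354×10⁻⁸ N⁻¹.
P = 0.001152 / 2.354×10⁻⁸ = 48960 N = 48.96 kN.
σ_{aluminium} = P/A₂ = 48960/875 = 55.96 MPa, compressive.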